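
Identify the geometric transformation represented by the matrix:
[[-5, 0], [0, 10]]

This matrix represents: non-uniform scaling by sx = -5, sy = 10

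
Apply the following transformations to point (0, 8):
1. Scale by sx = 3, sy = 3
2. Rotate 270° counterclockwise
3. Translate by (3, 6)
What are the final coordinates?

Step 1: Scale → (0, 24)
Step 2: Rotate 270° → (24, 0)
Step 3: Translate → (27, 6)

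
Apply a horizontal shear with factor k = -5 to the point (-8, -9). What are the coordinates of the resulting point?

Shear matrix for horizontal shear with factor k = -5:
[[1, -5], [0, 1]]
Result: (-8, -9) → (37, -9)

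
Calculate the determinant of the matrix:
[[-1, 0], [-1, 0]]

For a 2×2 matrix [[a, b], [c, d]], det = ad - bc
det = (-1)(0) - (0)(-1) = 0 - 0 = 0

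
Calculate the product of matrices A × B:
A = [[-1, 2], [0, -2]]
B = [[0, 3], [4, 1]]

Matrix multiplication:
C[0][0] = -1×0 + 2×4 = 8
C[0][1] = -1×3 + 2×1 = -1
C[1][0] = 0×0 + -2×4 = -8
C[1][1] = 0×3 + -2×1 = -2
Result: [[8, -1], [-8, -2]]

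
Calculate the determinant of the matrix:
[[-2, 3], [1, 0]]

For a 2×2 matrix [[a, b], [c, d]], det = ad - bc
det = (-2)(0) - (3)(1) = 0 - 3 = -3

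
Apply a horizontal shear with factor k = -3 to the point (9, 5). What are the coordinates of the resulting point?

Shear matrix for horizontal shear with factor k = -3:
[[1, -3], [0, 1]]
Result: (9, 5) → (-6, 5)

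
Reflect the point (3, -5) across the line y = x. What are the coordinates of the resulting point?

Reflection across line y = x: (3, -5) → (-5, 3)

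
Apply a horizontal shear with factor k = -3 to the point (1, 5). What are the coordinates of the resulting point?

Shear matrix for horizontal shear with factor k = -3:
[[1, -3], [0, 1]]
Result: (1, 5) → (-14, 5)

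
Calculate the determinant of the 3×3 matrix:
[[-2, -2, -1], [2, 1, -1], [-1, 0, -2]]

Expansion along first row:
det = -2·det([[1,-1],[0,-2]]) - -2·det([[2,-1],[-1,-2]]) + -1·det([[2,1],[-1,0]])
    = -2·(1·-2 - -1·0) - -2·(2·-2 - -1·-1) + -1·(2·0 - 1·-1)
    = -2·-2 - -2·-5 + -1·1
    = 4 + -10 + -1 = -7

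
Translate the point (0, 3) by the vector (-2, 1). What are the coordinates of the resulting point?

Translation by (-2, 1) (homogeneous matrix [[1, 0, -2], [0, 1, 1], [0, 0, 1]]):
x' = 0 + -2 = -2
y' = 3 + 1 = 4
Result: (-2, 4)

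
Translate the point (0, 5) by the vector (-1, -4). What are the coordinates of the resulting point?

Translation by (-1, -4) (homogeneous matrix [[1, 0, -1], [0, 1, -4], [0, 0, 1]]):
x' = 0 + -1 = -1
y' = 5 + -4 = 1
Result: (-1, 1)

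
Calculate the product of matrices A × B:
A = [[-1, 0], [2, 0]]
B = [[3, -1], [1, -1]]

Matrix multiplication:
C[0][0] = -1×3 + 0×1 = -3
C[0][1] = -1×-1 + 0×-1 = 1
C[1][0] = 2×3 + 0×1 = 6
C[1][1] = 2×-1 + 0×-1 = -2
Result: [[-3, 1], [6, -2]]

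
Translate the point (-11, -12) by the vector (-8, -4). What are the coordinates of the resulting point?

Translation by (-8, -4) (homogeneous matrix [[1, 0, -8], [0, 1, -4], [0, 0, 1]]):
x' = -11 + -8 = -19
y' = -12 + -4 = -16
Result: (-19, -16)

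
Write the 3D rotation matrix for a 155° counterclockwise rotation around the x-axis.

Rotation matrix for counterclockwise 155° around x-axis:
cos(155°) = -0.9063, sin(155°) = 0.4226
Result: [[1, 0, 0], [0, -0.9063, -0.4226], [0, 0.4226, -0.9063]]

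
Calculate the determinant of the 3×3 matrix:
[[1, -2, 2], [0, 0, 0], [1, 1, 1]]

Expansion along first row:
det = 1·det([[0,0],[1,1]]) - -2·det([[0,0],[1,1]]) + 2·det([[0,0],[1,1]])
    = 1·(0·1 - 0·1) - -2·(0·1 - 0·1) + 2·(0·1 - 0·1)
    = 1·0 - -2·0 + 2·0
    = 0 + 0 + 0 = 0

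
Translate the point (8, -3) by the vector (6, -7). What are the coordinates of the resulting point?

Translation by (6, -7) (homogeneous matrix [[1, 0, 6], [0, 1, -7], [0, 0, 1]]):
x' = 8 + 6 = 14
y' = -3 + -7 = -10
Result: (14, -10)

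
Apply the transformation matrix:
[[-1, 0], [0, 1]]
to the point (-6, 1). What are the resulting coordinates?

Matrix multiplication:
[[-1, 0], [0, 1]] × [-6, 1]ᵀ
= [(-1)(-6) + (0)(1), (0)(-6) + (1)(1)]ᵀ
= [6, 1]ᵀ
Result: (6, 1)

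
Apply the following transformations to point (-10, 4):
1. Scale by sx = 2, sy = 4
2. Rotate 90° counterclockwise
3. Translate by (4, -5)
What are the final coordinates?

Step 1: Scale → (-20, 16)
Step 2: Rotate 90° → (-16, -20)
Step 3: Translate → (-12, -25)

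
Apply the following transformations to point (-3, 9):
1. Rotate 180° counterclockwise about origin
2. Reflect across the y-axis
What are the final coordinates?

Step 1: Rotate 180° → (3, -9)
Step 2: Reflect across y-axis → (-3, -9)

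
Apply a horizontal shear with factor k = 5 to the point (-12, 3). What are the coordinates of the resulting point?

Shear matrix for horizontal shear with factor k = 5:
[[1, 5], [0, 1]]
Result: (-12, 3) → (3, 3)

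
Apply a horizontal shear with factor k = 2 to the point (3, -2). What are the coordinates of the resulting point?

Shear matrix for horizontal shear with factor k = 2:
[[1, 2], [0, 1]]
Result: (3, -2) → (-1, -2)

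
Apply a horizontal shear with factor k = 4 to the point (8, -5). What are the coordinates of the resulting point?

Shear matrix for horizontal shear with factor k = 4:
[[1, 4], [0, 1]]
Result: (8, -5) → (-12, -5)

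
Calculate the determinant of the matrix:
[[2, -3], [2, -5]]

For a 2×2 matrix [[a, b], [c, d]], det = ad - bc
det = (2)(-5) - (-3)(2) = -10 - -6 = -4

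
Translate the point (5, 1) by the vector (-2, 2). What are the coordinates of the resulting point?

Translation by (-2, 2) (homogeneous matrix [[1, 0, -2], [0, 1, 2], [0, 0, 1]]):
x' = 5 + -2 = 3
y' = 1 + 2 = 3
Result: (3, 3)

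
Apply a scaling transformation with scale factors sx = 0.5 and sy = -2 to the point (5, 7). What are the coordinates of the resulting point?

Scaling matrix:
[[0.50, 0], [0, -2]]
Result: (5 × 0.5, 7 × -2) = (2.5, -14)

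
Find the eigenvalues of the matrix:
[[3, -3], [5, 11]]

Characteristic equation: det(A - λI) = 0
λ² - (trace)λ + (det) = 0
trace = 3 + 11 = 14, det = (3)(11) - (-3)(5) = 48
λ² - (14)λ + (48) = 0
λ = (14 ± √((14)² - 4·(48))) / 2 = (14 ± √4) / 2
Solving: λ = 6, 8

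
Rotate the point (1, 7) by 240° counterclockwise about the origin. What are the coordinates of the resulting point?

Rotation matrix for 240°: [[cos 240°, -sin 240°], [sin 240°, cos 240°]] ≈ [[-0.500000, 0.866025], [-0.866025, -0.500000]]
[[-0.500000, 0.866025], [-0.866025, -0.500000]] × [1, 7]ᵀ ≈ [5.5622, -4.3660]ᵀ
Result: (5.5622, -4.3660)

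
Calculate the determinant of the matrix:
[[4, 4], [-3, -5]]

For a 2×2 matrix [[a, b], [c, d]], det = ad - bc
det = (4)(-5) - (4)(-3) = -20 - -12 = -8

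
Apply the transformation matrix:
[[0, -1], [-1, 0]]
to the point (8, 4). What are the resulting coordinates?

Matrix multiplication:
[[0, -1], [-1, 0]] × [8, 4]ᵀ
= [(0)(8) + (-1)(4), (-1)(8) + (0)(4)]ᵀ
= [-4, -8]ᵀ
Result: (-4, -8)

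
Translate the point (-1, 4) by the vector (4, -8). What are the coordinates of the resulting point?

Translation by (4, -8) (homogeneous matrix [[1, 0, 4], [0, 1, -8], [0, 0, 1]]):
x' = -1 + 4 = 3
y' = 4 + -8 = -4
Result: (3, -4)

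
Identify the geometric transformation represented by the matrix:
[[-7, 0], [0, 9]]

This matrix represents: non-uniform scaling by sx = -7, sy = 9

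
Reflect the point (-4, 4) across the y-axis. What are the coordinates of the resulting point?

Reflection across y-axis: (-4, 4) → (4, 4)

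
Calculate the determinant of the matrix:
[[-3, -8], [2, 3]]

For a 2×2 matrix [[a, b], [c, d]], det = ad - bc
det = (-3)(3) - (-8)(2) = -9 - -16 = 7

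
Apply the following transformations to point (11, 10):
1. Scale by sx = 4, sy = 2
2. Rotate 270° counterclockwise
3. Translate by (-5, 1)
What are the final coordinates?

Step 1: Scale → (44, 20)
Step 2: Rotate 270° → (20, -44)
Step 3: Translate → (15, -43)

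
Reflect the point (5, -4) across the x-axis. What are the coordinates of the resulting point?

Reflection across x-axis: (5, -4) → (5, 4)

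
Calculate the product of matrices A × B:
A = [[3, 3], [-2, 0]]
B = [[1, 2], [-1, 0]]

Matrix multiplication:
C[0][0] = 3×1 + 3×-1 = 0
C[0][1] = 3×2 + 3×0 = 6
C[1][0] = -2×1 + 0×-1 = -2
C[1][1] = -2×2 + 0×0 = -4
Result: [[0, 6], [-2, -4]]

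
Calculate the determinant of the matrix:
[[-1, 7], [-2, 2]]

For a 2×2 matrix [[a, b], [c, d]], det = ad - bc
det = (-1)(2) - (7)(-2) = -2 - -14 = 12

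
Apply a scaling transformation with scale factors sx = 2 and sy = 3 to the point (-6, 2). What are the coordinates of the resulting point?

Scaling matrix:
[[2, 0], [0, 3]]
Result: (-6 × 2, 2 × 3) = (-12, 6)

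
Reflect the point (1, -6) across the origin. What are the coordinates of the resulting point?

Reflection across origin: (1, -6) → (-1, 6)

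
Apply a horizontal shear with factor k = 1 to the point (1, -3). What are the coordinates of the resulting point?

Shear matrix for horizontal shear with factor k = 1:
[[1, 1], [0, 1]]
Result: (1, -3) → (-2, -3)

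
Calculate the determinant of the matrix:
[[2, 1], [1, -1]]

For a 2×2 matrix [[a, b], [c, d]], det = ad - bc
det = (2)(-1) - (1)(1) = -2 - 1 = -3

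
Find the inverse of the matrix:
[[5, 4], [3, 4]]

For [[a,b],[c,d]], inverse = (1/det)·[[d,-b],[-c,a]]
det = (5)(4) - (4)(3) = 20 - 12 = 8
Inverse = (1/8)·[[4, -4], [-3, 5]]
= [[1/2, -1/2], [-3/8, 5/8]]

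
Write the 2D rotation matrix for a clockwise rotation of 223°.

Rotation matrix formula: [[cos θ, -sin θ], [sin θ, cos θ]]
A clockwise rotation by 223° is equivalent to a counterclockwise rotation by -223°.
For θ = -223°:
cos(-223°) = -0.7314
sin(-223°) = 0.6820
Result: [[-0.7314, -0.6820], [0.6820, -0.7314]]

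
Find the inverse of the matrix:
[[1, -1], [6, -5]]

For [[a,b],[c,d]], inverse = (1/det)·[[d,-b],[-c,a]]
det = (1)(-5) - (-1)(6) = -5 - -6 = 1
Inverse = [[-5, 1], [-6, 1]]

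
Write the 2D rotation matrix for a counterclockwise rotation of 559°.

Rotation matrix formula: [[cos θ, -sin θ], [sin θ, cos θ]]
For θ = 559°:
cos(559°) = -0.9455
sin(559°) = -0.3256
Result: [[-0.9455, 0.3256], [-0.3256, -0.9455]]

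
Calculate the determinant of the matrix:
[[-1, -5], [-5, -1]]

For a 2×2 matrix [[a, b], [c, d]], det = ad - bc
det = (-1)(-1) - (-5)(-5) = 1 - 25 = -24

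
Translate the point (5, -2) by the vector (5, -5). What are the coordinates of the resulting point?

Translation by (5, -5) (homogeneous matrix [[1, 0, 5], [0, 1, -5], [0, 0, 1]]):
x' = 5 + 5 = 10
y' = -2 + -5 = -7
Result: (10, -7)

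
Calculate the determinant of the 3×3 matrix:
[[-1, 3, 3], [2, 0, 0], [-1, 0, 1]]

Expansion along first row:
det = -1·det([[0,0],[0,1]]) - 3·det([[2,0],[-1,1]]) + 3·det([[2,0],[-1,0]])
    = -1·(0·1 - 0·0) - 3·(2·1 - 0·-1) + 3·(2·0 - 0·-1)
    = -1·0 - 3·2 + 3·0
    = 0 + -6 + 0 = -6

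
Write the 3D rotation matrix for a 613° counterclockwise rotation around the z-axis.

Rotation matrix for counterclockwise 613° around z-axis:
cos(613°) = -0.2924, sin(613°) = -0.9563
Result: [[-0.2924, 0.9563, 0], [-0.9563, -0.2924, 0], [0, 0, 1]]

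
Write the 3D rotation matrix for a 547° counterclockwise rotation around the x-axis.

Rotation matrix for counterclockwise 547° around x-axis:
cos(547°) = -0.9925, sin(547°) = -0.1219
Result: [[1, 0, 0], [0, -0.9925, 0.1219], [0, -0.1219, -0.9925]]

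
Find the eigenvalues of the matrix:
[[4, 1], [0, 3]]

Characteristic equation: det(A - λI) = 0
λ² - (trace)λ + (det) = 0
trace = 4 + 3 = 7, det = (4)(3) - (1)(0) = 12
λ² - (7)λ + (12) = 0
λ = (7 ± √((7)² - 4·(12))) / 2 = (7 ± √1) / 2
Solving: λ = 3, 4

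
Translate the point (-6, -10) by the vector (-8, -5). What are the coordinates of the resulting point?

Translation by (-8, -5) (homogeneous matrix [[1, 0, -8], [0, 1, -5], [0, 0, 1]]):
x' = -6 + -8 = -14
y' = -10 + -5 = -15
Result: (-14, -15)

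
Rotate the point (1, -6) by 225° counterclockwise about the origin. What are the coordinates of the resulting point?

Rotation matrix for 225°: [[cos 225°, -sin 225°], [sin 225°, cos 225°]] ≈ [[-0.707107, 0.707107], [-0.707107, -0.707107]]
[[-0.707107, 0.707107], [-0.707107, -0.707107]] × [1, -6]ᵀ ≈ [-4.9497, 3.5355]ᵀ
Result: (-4.9497, 3.5355)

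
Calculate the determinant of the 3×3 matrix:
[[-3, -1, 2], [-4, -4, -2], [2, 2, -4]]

Expansion along first row:
det = -3·det([[-4,-2],[2,-4]]) - -1·det([[-4,-2],[2,-4]]) + 2·det([[-4,-4],[2,2]])
    = -3·(-4·-4 - -2·2) - -1·(-4·-4 - -2·2) + 2·(-4·2 - -4·2)
    = -3·20 - -1·20 + 2·0
    = -60 + 20 + 0 = -40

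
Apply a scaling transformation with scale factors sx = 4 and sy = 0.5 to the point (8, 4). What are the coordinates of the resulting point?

Scaling matrix:
[[4, 0], [0, 0.50]]
Result: (8 × 4, 4 × 0.5) = (32, 2)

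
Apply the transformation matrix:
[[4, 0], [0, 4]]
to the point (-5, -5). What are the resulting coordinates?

Matrix multiplication:
[[4, 0], [0, 4]] × [-5, -5]ᵀ
= [(4)(-5) + (0)(-5), (0)(-5) + (4)(-5)]ᵀ
= [-20, -20]ᵀ
Result: (-20, -20)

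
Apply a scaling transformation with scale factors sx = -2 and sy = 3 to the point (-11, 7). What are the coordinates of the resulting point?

Scaling matrix:
[[-2, 0], [0, 3]]
Result: (-11 × -2, 7 × 3) = (22, 21)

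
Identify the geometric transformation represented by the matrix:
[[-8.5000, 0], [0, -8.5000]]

This matrix represents: uniform scaling by factor -8.5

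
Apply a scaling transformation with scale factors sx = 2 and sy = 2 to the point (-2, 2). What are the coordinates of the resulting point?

Scaling matrix:
[[2, 0], [0, 2]]
Result: (-2 × 2, 2 × 2) = (-4, 4)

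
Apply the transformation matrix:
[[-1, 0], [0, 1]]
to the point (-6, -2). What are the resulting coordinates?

Matrix multiplication:
[[-1, 0], [0, 1]] × [-6, -2]ᵀ
= [(-1)(-6) + (0)(-2), (0)(-6) + (1)(-2)]ᵀ
= [6, -2]ᵀ
Result: (6, -2)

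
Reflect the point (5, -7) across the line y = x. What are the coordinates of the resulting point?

Reflection across line y = x: (5, -7) → (-7, 5)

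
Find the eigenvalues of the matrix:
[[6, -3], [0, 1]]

Characteristic equation: det(A - λI) = 0
λ² - (trace)λ + (det) = 0
trace = 6 + 1 = 7, det = (6)(1) - (-3)(0) = 6
λ² - (7)λ + (6) = 0
λ = (7 ± √((7)² - 4·(6))) / 2 = (7 ± √25) / 2
Solving: λ = 1, 6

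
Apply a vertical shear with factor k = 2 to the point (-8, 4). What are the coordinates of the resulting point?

Shear matrix for vertical shear with factor k = 2:
[[1, 0], [2, 1]]
Result: (-8, 4) → (-8, -12)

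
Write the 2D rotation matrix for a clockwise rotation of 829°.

Rotation matrix formula: [[cos θ, -sin θ], [sin θ, cos θ]]
A clockwise rotation by 829° is equivalent to a counterclockwise rotation by -829°.
For θ = -829°:
cos(-829°) = -0.3256
sin(-829°) = -0.9455
Result: [[-0.3256, 0.9455], [-0.9455, -0.3256]]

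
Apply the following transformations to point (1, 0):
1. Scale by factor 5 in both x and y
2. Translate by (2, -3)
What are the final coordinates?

Step 1: Scale (1, 0) by 5 → (5, 0)
Step 2: Translate by (2, -3) → (7, -3)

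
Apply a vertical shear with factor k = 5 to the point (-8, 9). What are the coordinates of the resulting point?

Shear matrix for vertical shear with factor k = 5:
[[1, 0], [5, 1]]
Result: (-8, 9) → (-8, -31)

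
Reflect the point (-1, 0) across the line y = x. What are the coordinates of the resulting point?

Reflection across line y = x: (-1, 0) → (0, -1)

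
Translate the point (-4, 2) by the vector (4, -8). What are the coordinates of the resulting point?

Translation by (4, -8) (homogeneous matrix [[1, 0, 4], [0, 1, -8], [0, 0, 1]]):
x' = -4 + 4 = 0
y' = 2 + -8 = -6
Result: (0, -6)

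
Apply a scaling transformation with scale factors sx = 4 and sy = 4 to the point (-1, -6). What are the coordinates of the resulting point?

Scaling matrix:
[[4, 0], [0, 4]]
Result: (-1 × 4, -6 × 4) = (-4, -24)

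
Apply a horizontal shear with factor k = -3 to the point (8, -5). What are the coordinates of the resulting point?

Shear matrix for horizontal shear with factor k = -3:
[[1, -3], [0, 1]]
Result: (8, -5) → (23, -5)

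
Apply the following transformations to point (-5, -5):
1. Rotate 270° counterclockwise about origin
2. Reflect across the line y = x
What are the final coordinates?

Step 1: Rotate 270° → (-5, 5)
Step 2: Reflect across line y = x → (5, -5)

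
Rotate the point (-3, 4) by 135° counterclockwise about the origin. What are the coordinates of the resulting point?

Rotation matrix for 135°: [[cos 135°, -sin 135°], [sin 135°, cos 135°]] ≈ [[-0.707107, -0.707107], [0.707107, -0.707107]]
[[-0.707107, -0.707107], [0.707107, -0.707107]] × [-3, 4]ᵀ ≈ [-0.7071, -4.9497]ᵀ
Result: (-0.7071, -4.9497)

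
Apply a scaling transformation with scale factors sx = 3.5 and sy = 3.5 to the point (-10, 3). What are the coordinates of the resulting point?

Scaling matrix:
[[3.50, 0], [0, 3.50]]
Result: (-10 × 3.5, 3 × 3.5) = (-35, 10.5)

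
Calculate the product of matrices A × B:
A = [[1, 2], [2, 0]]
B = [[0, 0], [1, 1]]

Matrix multiplication:
C[0][0] = 1×0 + 2×1 = 2
C[0][1] = 1×0 + 2×1 = 2
C[1][0] = 2×0 + 0×1 = 0
C[1][1] = 2×0 + 0×1 = 0
Result: [[2, 2], [0, 0]]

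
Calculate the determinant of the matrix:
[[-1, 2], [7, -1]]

For a 2×2 matrix [[a, b], [c, d]], det = ad - bc
det = (-1)(-1) - (2)(7) = 1 - 14 = -13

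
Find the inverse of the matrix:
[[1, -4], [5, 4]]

For [[a,b],[c,d]], inverse = (1/det)·[[d,-b],[-c,a]]
det = (1)(4) - (-4)(5) = 4 - -20 = 24
Inverse = (1/24)·[[4, 4], [-5, 1]]
= [[1/6, 1/6], [-5/24, 1/24]]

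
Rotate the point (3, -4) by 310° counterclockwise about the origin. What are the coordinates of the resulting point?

Rotation matrix for 310°: [[cos 310°, -sin 310°], [sin 310°, cos 310°]] ≈ [[0.642788, 0.766044], [-0.766044, 0.642788]]
[[0.642788, 0.766044], [-0.766044, 0.642788]] × [3, -4]ᵀ ≈ [-1.1358, -4.8693]ᵀ
Result: (-1.1358, -4.8693)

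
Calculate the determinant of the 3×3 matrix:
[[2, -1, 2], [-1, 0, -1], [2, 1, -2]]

Expansion along first row:
det = 2·det([[0,-1],[1,-2]]) - -1·det([[-1,-1],[2,-2]]) + 2·det([[-1,0],[2,1]])
    = 2·(0·-2 - -1·1) - -1·(-1·-2 - -1·2) + 2·(-1·1 - 0·2)
    = 2·1 - -1·4 + 2·-1
    = 2 + 4 + -2 = 4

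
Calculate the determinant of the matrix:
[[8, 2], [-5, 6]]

For a 2×2 matrix [[a, b], [c, d]], det = ad - bc
det = (8)(6) - (2)(-5) = 48 - -10 = 58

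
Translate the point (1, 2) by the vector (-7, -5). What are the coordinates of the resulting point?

Translation by (-7, -5) (homogeneous matrix [[1, 0, -7], [0, 1, -5], [0, 0, 1]]):
x' = 1 + -7 = -6
y' = 2 + -5 = -3
Result: (-6, -3)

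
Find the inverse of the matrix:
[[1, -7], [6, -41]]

For [[a,b],[c,d]], inverse = (1/det)·[[d,-b],[-c,a]]
det = (1)(-41) - (-7)(6) = -41 - -42 = 1
Inverse = [[-41, 7], [-6, 1]]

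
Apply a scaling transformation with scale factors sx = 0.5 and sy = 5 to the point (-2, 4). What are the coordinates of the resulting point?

Scaling matrix:
[[0.50, 0], [0, 5]]
Result: (-2 × 0.5, 4 × 5) = (-1, 20)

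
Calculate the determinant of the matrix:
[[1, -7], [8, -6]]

For a 2×2 matrix [[a, b], [c, d]], det = ad - bc
det = (1)(-6) - (-7)(8) = -6 - -56 = 50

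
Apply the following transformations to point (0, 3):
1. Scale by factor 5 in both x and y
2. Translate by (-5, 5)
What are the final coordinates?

Step 1: Scale (0, 3) by 5 → (0, 15)
Step 2: Translate by (-5, 5) → (-5, 20)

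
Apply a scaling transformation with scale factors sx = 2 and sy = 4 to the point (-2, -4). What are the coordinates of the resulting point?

Scaling matrix:
[[2, 0], [0, 4]]
Result: (-2 × 2, -4 × 4) = (-4, -16)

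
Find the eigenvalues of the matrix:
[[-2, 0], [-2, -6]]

Characteristic equation: det(A - λI) = 0
λ² - (trace)λ + (det) = 0
trace = -2 + -6 = -8, det = (-2)(-6) - (0)(-2) = 12
λ² - (-8)λ + (12) = 0
λ = (-8 ± √((-8)² - 4·(12))) / 2 = (-8 ± √16) / 2
Solving: λ = -6, -2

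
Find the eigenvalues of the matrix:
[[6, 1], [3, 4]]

Characteristic equation: det(A - λI) = 0
λ² - (trace)λ + (det) = 0
trace = 6 + 4 = 10, det = (6)(4) - (1)(3) = 21
λ² - (10)λ + (21) = 0
λ = (10 ± √((10)² - 4·(21))) / 2 = (10 ± √16) / 2
Solving: λ = 3, 7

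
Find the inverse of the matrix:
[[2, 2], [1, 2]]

For [[a,b],[c,d]], inverse = (1/det)·[[d,-b],[-c,a]]
det = (2)(2) - (2)(1) = 4 - 2 = 2
Inverse = (1/2)·[[2, -2], [-1, 2]]
= [[1, -1], [-1/2, 1]]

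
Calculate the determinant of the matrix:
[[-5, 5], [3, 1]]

For a 2×2 matrix [[a, b], [c, d]], det = ad - bc
det = (-5)(1) - (5)(3) = -5 - 15 = -20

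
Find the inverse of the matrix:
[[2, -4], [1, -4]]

For [[a,b],[c,d]], inverse = (1/det)·[[d,-b],[-c,a]]
det = (2)(-4) - (-4)(1) = -8 - -4 = -4
Inverse = (1/-4)·[[-4, 4], [-1, 2]]
= [[1, -1], [1/4, -1/2]]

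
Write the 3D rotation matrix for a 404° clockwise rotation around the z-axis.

Rotation matrix for clockwise 404° around z-axis:
A clockwise rotation by 404° is a counterclockwise rotation by -404°.
cos(-404°) = 0.7193, sin(-404°) = -0.6947
Result: [[0.7193, 0.6947, 0], [-0.6947, 0.7193, 0], [0, 0, 1]]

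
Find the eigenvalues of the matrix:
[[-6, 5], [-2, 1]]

Characteristic equation: det(A - λI) = 0
λ² - (trace)λ + (det) = 0
trace = -6 + 1 = -5, det = (-6)(1) - (5)(-2) = 4
λ² - (-5)λ + (4) = 0
λ = (-5 ± √((-5)² - 4·(4))) / 2 = (-5 ± √9) / 2
Solving: λ = -4, -1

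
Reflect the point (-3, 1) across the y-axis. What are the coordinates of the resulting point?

Reflection across y-axis: (-3, 1) → (3, 1)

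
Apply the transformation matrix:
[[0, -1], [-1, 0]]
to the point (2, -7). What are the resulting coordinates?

Matrix multiplication:
[[0, -1], [-1, 0]] × [2, -7]ᵀ
= [(0)(2) + (-1)(-7), (-1)(2) + (0)(-7)]ᵀ
= [7, -2]ᵀ
Result: (7, -2)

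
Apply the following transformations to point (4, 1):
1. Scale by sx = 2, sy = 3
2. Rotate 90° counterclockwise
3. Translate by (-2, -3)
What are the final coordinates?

Step 1: Scale → (8, 3)
Step 2: Rotate 90° → (-3, 8)
Step 3: Translate → (-5, 5)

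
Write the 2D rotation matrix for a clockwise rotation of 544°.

Rotation matrix formula: [[cos θ, -sin θ], [sin θ, cos θ]]
A clockwise rotation by 544° is equivalent to a counterclockwise rotation by -544°.
For θ = -544°:
cos(-544°) = -0.9976
sin(-544°) = 0.0698
Result: [[-0.9976, -0.0698], [0.0698, -0.9976]]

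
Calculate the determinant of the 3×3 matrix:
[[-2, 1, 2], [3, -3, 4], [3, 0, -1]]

Expansion along first row:
det = -2·det([[-3,4],[0,-1]]) - 1·det([[3,4],[3,-1]]) + 2·det([[3,-3],[3,0]])
    = -2·(-3·-1 - 4·0) - 1·(3·-1 - 4·3) + 2·(3·0 - -3·3)
    = -2·3 - 1·-15 + 2·9
    = -6 + 15 + 18 = 27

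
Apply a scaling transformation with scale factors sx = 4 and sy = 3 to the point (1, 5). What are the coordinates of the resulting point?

Scaling matrix:
[[4, 0], [0, 3]]
Result: (1 × 4, 5 × 3) = (4, 15)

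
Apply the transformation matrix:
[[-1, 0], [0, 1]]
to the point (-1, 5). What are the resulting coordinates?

Matrix multiplication:
[[-1, 0], [0, 1]] × [-1, 5]ᵀ
= [(-1)(-1) + (0)(5), (0)(-1) + (1)(5)]ᵀ
= [1, 5]ᵀ
Result: (1, 5)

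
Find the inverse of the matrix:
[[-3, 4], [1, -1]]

For [[a,b],[c,d]], inverse = (1/det)·[[d,-b],[-c,a]]
det = (-3)(-1) - (4)(1) = 3 - 4 = -1
Inverse = (1/-1)·[[-1, -4], [-1, -3]]
= [[1, 4], [1, 3]]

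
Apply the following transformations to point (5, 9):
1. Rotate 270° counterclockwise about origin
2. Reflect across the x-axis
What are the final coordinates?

Step 1: Rotate 270° → (9, -5)
Step 2: Reflect across x-axis → (9, 5)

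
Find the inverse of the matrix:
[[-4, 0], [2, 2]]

For [[a,b],[c,d]], inverse = (1/det)·[[d,-b],[-c,a]]
det = (-4)(2) - (0)(2) = -8 - 0 = -8
Inverse = (1/-8)·[[2, 0], [-2, -4]]
= [[-1/4, 0], [1/4, 1/2]]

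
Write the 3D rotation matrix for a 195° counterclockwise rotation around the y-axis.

Rotation matrix for counterclockwise 195° around y-axis:
cos(195°) = -0.9659, sin(195°) = -0.2588
Result: [[-0.9659, 0, -0.2588], [0, 1, 0], [0.2588, 0, -0.9659]]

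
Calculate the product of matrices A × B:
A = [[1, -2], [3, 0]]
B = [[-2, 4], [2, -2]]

Matrix multiplication:
C[0][0] = 1×-2 + -2×2 = -6
C[0][1] = 1×4 + -2×-2 = 8
C[1][0] = 3×-2 + 0×2 = -6
C[1][1] = 3×4 + 0×-2 = 12
Result: [[-6, 8], [-6, 12]]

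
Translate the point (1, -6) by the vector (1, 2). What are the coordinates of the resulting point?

Translation by (1, 2) (homogeneous matrix [[1, 0, 1], [0, 1, 2], [0, 0, 1]]):
x' = 1 + 1 = 2
y' = -6 + 2 = -4
Result: (2, -4)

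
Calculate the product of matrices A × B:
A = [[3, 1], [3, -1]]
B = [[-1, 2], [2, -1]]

Matrix multiplication:
C[0][0] = 3×-1 + 1×2 = -1
C[0][1] = 3×2 + 1×-1 = 5
C[1][0] = 3×-1 + -1×2 = -5
C[1][1] = 3×2 + -1×-1 = 7
Result: [[-1, 5], [-5, 7]]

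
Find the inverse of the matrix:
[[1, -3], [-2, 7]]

For [[a,b],[c,d]], inverse = (1/det)·[[d,-b],[-c,a]]
det = (1)(7) - (-3)(-2) = 7 - 6 = 1
Inverse = [[7, 3], [2, 1]]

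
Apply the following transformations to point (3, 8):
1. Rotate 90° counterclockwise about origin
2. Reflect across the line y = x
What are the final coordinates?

Step 1: Rotate 90° → (-8, 3)
Step 2: Reflect across line y = x → (3, -8)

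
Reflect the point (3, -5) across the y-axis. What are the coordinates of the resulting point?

Reflection across y-axis: (3, -5) → (-3, -5)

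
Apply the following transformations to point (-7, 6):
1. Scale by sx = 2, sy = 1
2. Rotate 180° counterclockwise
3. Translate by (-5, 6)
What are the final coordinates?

Step 1: Scale → (-14, 6)
Step 2: Rotate 180° → (14, -6)
Step 3: Translate → (9, 0)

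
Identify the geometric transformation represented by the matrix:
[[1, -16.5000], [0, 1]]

This matrix represents: horizontal shear with factor -16.5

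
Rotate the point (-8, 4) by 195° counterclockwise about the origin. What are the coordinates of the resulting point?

Rotation matrix for 195°: [[cos 195°, -sin 195°], [sin 195°, cos 195°]] ≈ [[-0.965926, 0.258819], [-0.258819, -0.965926]]
[[-0.965926, 0.258819], [-0.258819, -0.965926]] × [-8, 4]ᵀ ≈ [8.7627, -1.7932]ᵀ
Result: (8.7627, -1.7932)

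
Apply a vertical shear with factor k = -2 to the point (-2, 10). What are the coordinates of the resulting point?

Shear matrix for vertical shear with factor k = -2:
[[1, 0], [-2, 1]]
Result: (-2, 10) → (-2, 14)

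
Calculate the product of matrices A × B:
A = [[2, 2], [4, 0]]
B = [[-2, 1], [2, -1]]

Matrix multiplication:
C[0][0] = 2×-2 + 2×2 = 0
C[0][1] = 2×1 + 2×-1 = 0
C[1][0] = 4×-2 + 0×2 = -8
C[1][1] = 4×1 + 0×-1 = 4
Result: [[0, 0], [-8, 4]]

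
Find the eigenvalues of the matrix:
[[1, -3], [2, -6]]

Characteristic equation: det(A - λI) = 0
λ² - (trace)λ + (det) = 0
trace = 1 + -6 = -5, det = (1)(-6) - (-3)(2) = 0
λ² - (-5)λ + (0) = 0
λ = (-5 ± √((-5)² - 4·(0))) / 2 = (-5 ± √25) / 2
Solving: λ = -5, 0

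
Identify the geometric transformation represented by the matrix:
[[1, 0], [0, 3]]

This matrix represents: non-uniform scaling by sx = 1, sy = 3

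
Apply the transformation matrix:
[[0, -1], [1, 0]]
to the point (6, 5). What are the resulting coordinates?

Matrix multiplication:
[[0, -1], [1, 0]] × [6, 5]ᵀ
= [(0)(6) + (-1)(5), (1)(6) + (0)(5)]ᵀ
= [-5, 6]ᵀ
Result: (-5, 6)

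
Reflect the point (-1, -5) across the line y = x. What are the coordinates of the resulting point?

Reflection across line y = x: (-1, -5) → (-5, -1)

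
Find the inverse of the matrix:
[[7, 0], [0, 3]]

For [[a,b],[c,d]], inverse = (1/det)·[[d,-b],[-c,a]]
det = (7)(3) - (0)(0) = 21 - 0 = 21
Inverse = (1/21)·[[3, 0], [0, 7]]
= [[1/7, 0], [0, 1/3]]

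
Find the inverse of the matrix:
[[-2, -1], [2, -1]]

For [[a,b],[c,d]], inverse = (1/det)·[[d,-b],[-c,a]]
det = (-2)(-1) - (-1)(2) = 2 - -2 = 4
Inverse = (1/4)·[[-1, 1], [-2, -2]]
= [[-1/4, 1/4], [-1/2, -1/2]]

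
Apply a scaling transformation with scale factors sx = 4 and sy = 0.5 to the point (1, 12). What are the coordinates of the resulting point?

Scaling matrix:
[[4, 0], [0, 0.50]]
Result: (1 × 4, 12 × 0.5) = (4, 6)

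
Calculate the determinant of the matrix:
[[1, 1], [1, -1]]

For a 2×2 matrix [[a, b], [c, d]], det = ad - bc
det = (1)(-1) - (1)(1) = -1 - 1 = -2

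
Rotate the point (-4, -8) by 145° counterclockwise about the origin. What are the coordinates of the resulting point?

Rotation matrix for 145°: [[cos 145°, -sin 145°], [sin 145°, cos 145°]] ≈ [[-0.819152, -0.573576], [0.573576, -0.819152]]
[[-0.819152, -0.573576], [0.573576, -0.819152]] × [-4, -8]ᵀ ≈ [7.8652, 4.2589]ᵀ
Result: (7.8652, 4.2589)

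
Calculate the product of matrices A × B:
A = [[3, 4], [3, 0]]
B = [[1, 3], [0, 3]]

Matrix multiplication:
C[0][0] = 3×1 + 4×0 = 3
C[0][1] = 3×3 + 4×3 = 21
C[1][0] = 3×1 + 0×0 = 3
C[1][1] = 3×3 + 0×3 = 9
Result: [[3, 21], [3, 9]]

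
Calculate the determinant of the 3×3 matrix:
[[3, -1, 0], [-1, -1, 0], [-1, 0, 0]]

Expansion along first row:
det = 3·det([[-1,0],[0,0]]) - -1·det([[-1,0],[-1,0]]) + 0·det([[-1,-1],[-1,0]])
    = 3·(-1·0 - 0·0) - -1·(-1·0 - 0·-1) + 0·(-1·0 - -1·-1)
    = 3·0 - -1·0 + 0·-1
    = 0 + 0 + 0 = 0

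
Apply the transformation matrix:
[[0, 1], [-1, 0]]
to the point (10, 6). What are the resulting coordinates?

Matrix multiplication:
[[0, 1], [-1, 0]] × [10, 6]ᵀ
= [(0)(10) + (1)(6), (-1)(10) + (0)(6)]ᵀ
= [6, -10]ᵀ
Result: (6, -10)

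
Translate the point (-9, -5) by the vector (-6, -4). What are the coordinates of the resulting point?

Translation by (-6, -4) (homogeneous matrix [[1, 0, -6], [0, 1, -4], [0, 0, 1]]):
x' = -9 + -6 = -15
y' = -5 + -4 = -9
Result: (-15, -9)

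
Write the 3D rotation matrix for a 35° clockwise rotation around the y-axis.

Rotation matrix for clockwise 35° around y-axis:
A clockwise rotation by 35° is a counterclockwise rotation by -35°.
cos(-35°) = 0.8192, sin(-35°) = -0.5736
Result: [[0.8192, 0, -0.5736], [0, 1, 0], [0.5736, 0, 0.8192]]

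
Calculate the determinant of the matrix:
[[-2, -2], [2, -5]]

For a 2×2 matrix [[a, b], [c, d]], det = ad - bc
det = (-2)(-5) - (-2)(2) = 10 - -4 = 14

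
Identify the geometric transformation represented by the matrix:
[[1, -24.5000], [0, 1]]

This matrix represents: horizontal shear with factor -24.5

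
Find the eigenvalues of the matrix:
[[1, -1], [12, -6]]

Characteristic equation: det(A - λI) = 0
λ² - (trace)λ + (det) = 0
trace = 1 + -6 = -5, det = (1)(-6) - (-1)(12) = 6
λ² - (-5)λ + (6) = 0
λ = (-5 ± √((-5)² - 4·(6))) / 2 = (-5 ± √1) / 2
Solving: λ = -3, -2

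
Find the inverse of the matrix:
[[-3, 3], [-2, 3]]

For [[a,b],[c,d]], inverse = (1/det)·[[d,-b],[-c,a]]
det = (-3)(3) - (3)(-2) = -9 - -6 = -3
Inverse = (1/-3)·[[3, -3], [2, -3]]
= [[-1, 1], [-2/3, 1]]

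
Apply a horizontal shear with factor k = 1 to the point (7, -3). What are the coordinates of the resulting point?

Shear matrix for horizontal shear with factor k = 1:
[[1, 1], [0, 1]]
Result: (7, -3) → (4, -3)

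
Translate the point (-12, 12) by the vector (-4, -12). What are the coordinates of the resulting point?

Translation by (-4, -12) (homogeneous matrix [[1, 0, -4], [0, 1, -12], [0, 0, 1]]):
x' = -12 + -4 = -16
y' = 12 + -12 = 0
Result: (-16, 0)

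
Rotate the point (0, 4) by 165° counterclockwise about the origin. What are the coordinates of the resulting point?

Rotation matrix for 165°: [[cos 165°, -sin 165°], [sin 165°, cos 165°]] ≈ [[-0.965926, -0.258819], [0.258819, -0.965926]]
[[-0.965926, -0.258819], [0.258819, -0.965926]] × [0, 4]ᵀ ≈ [-1.0353, -3.8637]ᵀ
Result: (-1.0353, -3.8637)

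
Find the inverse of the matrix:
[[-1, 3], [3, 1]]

For [[a,b],[c,d]], inverse = (1/det)·[[d,-b],[-c,a]]
det = (-1)(1) - (3)(3) = -1 - 9 = -10
Inverse = (1/-10)·[[1, -3], [-3, -1]]
= [[-1/10, 3/10], [3/10, 1/10]]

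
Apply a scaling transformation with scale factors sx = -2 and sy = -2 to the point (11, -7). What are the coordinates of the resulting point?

Scaling matrix:
[[-2, 0], [0, -2]]
Result: (11 × -2, -7 × -2) = (-22, 14)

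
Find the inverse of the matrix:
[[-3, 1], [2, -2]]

For [[a,b],[c,d]], inverse = (1/det)·[[d,-b],[-c,a]]
det = (-3)(-2) - (1)(2) = 6 - 2 = 4
Inverse = (1/4)·[[-2, -1], [-2, -3]]
= [[-1/2, -1/4], [-1/2, -3/4]]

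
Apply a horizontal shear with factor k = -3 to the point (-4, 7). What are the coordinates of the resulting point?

Shear matrix for horizontal shear with factor k = -3:
[[1, -3], [0, 1]]
Result: (-4, 7) → (-25, 7)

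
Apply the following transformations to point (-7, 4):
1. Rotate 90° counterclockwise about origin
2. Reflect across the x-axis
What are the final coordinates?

Step 1: Rotate 90° → (-4, -7)
Step 2: Reflect across x-axis → (-4, 7)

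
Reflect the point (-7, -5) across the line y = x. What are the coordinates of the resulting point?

Reflection across line y = x: (-7, -5) → (-5, -7)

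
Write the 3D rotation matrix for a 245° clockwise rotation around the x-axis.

Rotation matrix for clockwise 245° around x-axis:
A clockwise rotation by 245° is a counterclockwise rotation by -245°.
cos(-245°) = -0.4226, sin(-245°) = 0.9063
Result: [[1, 0, 0], [0, -0.4226, -0.9063], [0, 0.9063, -0.4226]]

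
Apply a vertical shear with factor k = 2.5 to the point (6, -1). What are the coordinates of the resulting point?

Shear matrix for vertical shear with factor k = 2.5:
[[1, 0], [2.50, 1]]
Result: (6, -1) → (6, 14)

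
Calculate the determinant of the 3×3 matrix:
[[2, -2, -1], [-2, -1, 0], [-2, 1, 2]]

Expansion along first row:
det = 2·det([[-1,0],[1,2]]) - -2·det([[-2,0],[-2,2]]) + -1·det([[-2,-1],[-2,1]])
    = 2·(-1·2 - 0·1) - -2·(-2·2 - 0·-2) + -1·(-2·1 - -1·-2)
    = 2·-2 - -2·-4 + -1·-4
    = -4 + -8 + 4 = -8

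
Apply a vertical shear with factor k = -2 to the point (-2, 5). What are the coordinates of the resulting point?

Shear matrix for vertical shear with factor k = -2:
[[1, 0], [-2, 1]]
Result: (-2, 5) → (-2, 9)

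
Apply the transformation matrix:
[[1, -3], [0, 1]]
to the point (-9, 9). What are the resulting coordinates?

Matrix multiplication:
[[1, -3], [0, 1]] × [-9, 9]ᵀ
= [(1)(-9) + (-3)(9), (0)(-9) + (1)(9)]ᵀ
= [-36, 9]ᵀ
Result: (-36, 9)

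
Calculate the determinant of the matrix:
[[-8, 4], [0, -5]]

For a 2×2 matrix [[a, b], [c, d]], det = ad - bc
det = (-8)(-5) - (4)(0) = 40 - 0 = 40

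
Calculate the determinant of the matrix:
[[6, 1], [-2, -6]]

For a 2×2 matrix [[a, b], [c, d]], det = ad - bc
det = (6)(-6) - (1)(-2) = -36 - -2 = -34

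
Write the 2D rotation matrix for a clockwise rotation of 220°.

Rotation matrix formula: [[cos θ, -sin θ], [sin θ, cos θ]]
A clockwise rotation by 220° is equivalent to a counterclockwise rotation by -220°.
For θ = -220°:
cos(-220°) = -0.7660
sin(-220°) = 0.6428
Result: [[-0.7660, -0.6428], [0.6428, -0.7660]]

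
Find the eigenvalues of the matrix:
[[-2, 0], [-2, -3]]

Characteristic equation: det(A - λI) = 0
λ² - (trace)λ + (det) = 0
trace = -2 + -3 = -5, det = (-2)(-3) - (0)(-2) = 6
λ² - (-5)λ + (6) = 0
λ = (-5 ± √((-5)² - 4·(6))) / 2 = (-5 ± √1) / 2
Solving: λ = -3, -2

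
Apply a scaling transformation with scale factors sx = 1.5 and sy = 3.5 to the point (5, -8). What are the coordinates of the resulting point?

Scaling matrix:
[[1.50, 0], [0, 3.50]]
Result: (5 × 1.5, -8 × 3.5) = (7.5, -28)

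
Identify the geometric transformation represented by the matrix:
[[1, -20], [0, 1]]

This matrix represents: horizontal shear with factor -20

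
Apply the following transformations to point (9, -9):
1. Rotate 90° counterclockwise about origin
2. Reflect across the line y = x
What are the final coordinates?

Step 1: Rotate 90° → (9, 9)
Step 2: Reflect across line y = x → (9, 9)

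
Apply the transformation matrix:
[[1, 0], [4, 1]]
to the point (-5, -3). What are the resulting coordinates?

Matrix multiplication:
[[1, 0], [4, 1]] × [-5, -3]ᵀ
= [(1)(-5) + (0)(-3), (4)(-5) + (1)(-3)]ᵀ
= [-5, -23]ᵀ
Result: (-5, -23)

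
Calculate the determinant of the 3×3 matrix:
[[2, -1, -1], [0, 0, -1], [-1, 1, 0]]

Expansion along first row:
det = 2·det([[0,-1],[1,0]]) - -1·det([[0,-1],[-1,0]]) + -1·det([[0,0],[-1,1]])
    = 2·(0·0 - -1·1) - -1·(0·0 - -1·-1) + -1·(0·1 - 0·-1)
    = 2·1 - -1·-1 + -1·0
    = 2 + -1 + 0 = 1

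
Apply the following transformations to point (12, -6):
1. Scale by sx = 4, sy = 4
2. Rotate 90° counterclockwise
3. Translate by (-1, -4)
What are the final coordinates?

Step 1: Scale → (48, -24)
Step 2: Rotate 90° → (24, 48)
Step 3: Translate → (23, 44)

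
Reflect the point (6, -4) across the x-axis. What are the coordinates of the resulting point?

Reflection across x-axis: (6, -4) → (6, 4)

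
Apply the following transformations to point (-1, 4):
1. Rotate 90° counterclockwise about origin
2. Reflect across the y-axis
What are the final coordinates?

Step 1: Rotate 90° → (-4, -1)
Step 2: Reflect across y-axis → (4, -1)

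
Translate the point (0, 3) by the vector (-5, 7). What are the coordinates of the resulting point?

Translation by (-5, 7) (homogeneous matrix [[1, 0, -5], [0, 1, 7], [0, 0, 1]]):
x' = 0 + -5 = -5
y' = 3 + 7 = 10
Result: (-5, 10)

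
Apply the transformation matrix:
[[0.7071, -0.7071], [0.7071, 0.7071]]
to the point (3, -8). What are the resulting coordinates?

Matrix multiplication:
[[0.7071, -0.7071], [0.7071, 0.7071]] × [3, -8]ᵀ
= [(0.7071)(3) + (-0.7071)(-8), (0.7071)(3) + (0.7071)(-8)]ᵀ
= [7.7781, -3.5355]ᵀ
Result: (7.7781, -3.5355)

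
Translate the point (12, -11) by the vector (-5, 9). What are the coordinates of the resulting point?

Translation by (-5, 9) (homogeneous matrix [[1, 0, -5], [0, 1, 9], [0, 0, 1]]):
x' = 12 + -5 = 7
y' = -11 + 9 = -2
Result: (7, -2)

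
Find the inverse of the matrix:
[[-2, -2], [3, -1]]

For [[a,b],[c,d]], inverse = (1/det)·[[d,-b],[-c,a]]
det = (-2)(-1) - (-2)(3) = 2 - -6 = 8
Inverse = (1/8)·[[-1, 2], [-3, -2]]
= [[-1/8, 1/4], [-3/8, -1/4]]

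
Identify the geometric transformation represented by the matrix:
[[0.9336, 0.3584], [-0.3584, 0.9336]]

This matrix represents: rotation by 339° counterclockwise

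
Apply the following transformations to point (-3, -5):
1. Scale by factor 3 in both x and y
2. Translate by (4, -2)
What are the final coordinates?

Step 1: Scale (-3, -5) by 3 → (-9, -15)
Step 2: Translate by (4, -2) → (-5, -17)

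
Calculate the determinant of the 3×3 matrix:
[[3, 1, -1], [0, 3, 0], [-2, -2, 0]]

Expansion along first row:
det = 3·det([[3,0],[-2,0]]) - 1·det([[0,0],[-2,0]]) + -1·det([[0,3],[-2,-2]])
    = 3·(3·0 - 0·-2) - 1·(0·0 - 0·-2) + -1·(0·-2 - 3·-2)
    = 3·0 - 1·0 + -1·6
    = 0 + 0 + -6 = -6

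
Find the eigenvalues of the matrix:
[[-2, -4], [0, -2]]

Characteristic equation: det(A - λI) = 0
λ² - (trace)λ + (det) = 0
trace = -2 + -2 = -4, det = (-2)(-2) - (-4)(0) = 4
λ² - (-4)λ + (4) = 0
λ = (-4 ± √((-4)² - 4·(4))) / 2 = (-4 ± √0) / 2
Solving: λ = -2, -2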